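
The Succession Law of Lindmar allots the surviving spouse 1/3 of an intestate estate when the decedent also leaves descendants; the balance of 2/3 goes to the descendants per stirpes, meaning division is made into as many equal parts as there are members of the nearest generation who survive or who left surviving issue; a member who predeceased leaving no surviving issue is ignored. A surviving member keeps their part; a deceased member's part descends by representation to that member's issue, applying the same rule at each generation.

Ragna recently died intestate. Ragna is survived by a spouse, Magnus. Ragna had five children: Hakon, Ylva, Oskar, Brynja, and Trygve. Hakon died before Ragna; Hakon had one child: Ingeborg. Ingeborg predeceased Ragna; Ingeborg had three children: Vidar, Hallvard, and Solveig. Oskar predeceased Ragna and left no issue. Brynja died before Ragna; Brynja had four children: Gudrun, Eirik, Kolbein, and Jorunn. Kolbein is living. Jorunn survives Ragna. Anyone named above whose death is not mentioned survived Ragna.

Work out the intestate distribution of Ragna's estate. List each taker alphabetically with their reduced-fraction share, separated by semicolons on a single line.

Eirik 1/24; Gudrun 1/24; Hallvard 1/18; Jorunn 1/24; Kolbein 1/24; Magnus 1/3; Solveig 1/18; Trygve 1/6; Vidar 1/18; Ylva 1/6

Magnus, as surviving spouse, takes 1/3.
The remaining 2/3 passes to Ragna's descendants per stirpes.
Oskar left no surviving issue, so that branch lapses and is disregarded.
The 2/3 is divided into 4 equal shares of 1/6 among Hakon, Ylva, Brynja, Trygve.
Hakon predeceased; the 1/6 allotted to Hakon's branch passes to Hakon's issue by representation.
Ingeborg's line is the sole branch at this level, so the full 1/6 passes to Ingeborg's issue by representation.
The 1/6 is divided into 3 equal shares of 1/18 among Vidar, Hallvard, Solveig.
Vidar is living and takes 1/18.
Hallvard is living and takes 1/18.
Solveig is living and takes 1/18.
Ylva is living and takes 1/6.
Brynja predeceased; the 1/6 allotted to Brynja's branch passes to Brynja's issue by representation.
The 1/6 is divided into 4 equal shares of 1/24 among Gudrun, Eirik, Kolbein, Jorunn.
Gudrun is living and takes 1/24.
Eirik is living and takes 1/24.
Kolbein is living and takes 1/24.
Jorunn is living and takes 1/24.
Trygve is living and takes 1/6.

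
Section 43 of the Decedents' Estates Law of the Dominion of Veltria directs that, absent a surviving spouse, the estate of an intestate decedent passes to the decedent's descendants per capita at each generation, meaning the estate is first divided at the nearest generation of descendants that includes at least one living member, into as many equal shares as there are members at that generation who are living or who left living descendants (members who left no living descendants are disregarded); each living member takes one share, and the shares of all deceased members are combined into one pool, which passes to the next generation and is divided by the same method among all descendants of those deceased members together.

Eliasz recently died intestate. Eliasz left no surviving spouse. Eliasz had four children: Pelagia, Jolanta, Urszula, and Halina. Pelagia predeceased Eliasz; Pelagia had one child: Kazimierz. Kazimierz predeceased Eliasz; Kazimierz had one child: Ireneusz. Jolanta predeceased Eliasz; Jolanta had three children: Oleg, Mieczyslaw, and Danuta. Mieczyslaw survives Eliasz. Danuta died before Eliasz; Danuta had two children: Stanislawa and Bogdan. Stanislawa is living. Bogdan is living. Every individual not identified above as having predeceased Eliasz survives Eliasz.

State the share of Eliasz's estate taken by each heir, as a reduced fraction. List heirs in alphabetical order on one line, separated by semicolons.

Bogdan 1/12; Halina 1/4; Ireneusz 1/12; Mieczyslaw 1/8; Oleg 1/8; Stanislawa 1/12; Urszula 1/4

There is no surviving spouse, so the entire estate passes to Eliasz's descendants per capita at each generation.
At generation 1 (Pelagia, Jolanta, Urszula, Halina) there are 4 shares of (1)/4 = 1/4 each.
Living: Urszula and Halina — each takes 1/4.
Deceased: Pelagia and Jolanta. Their combined 1/2 is pooled and carried to generation 2.
At generation 2 (Kazimierz, Oleg, Mieczyslaw, Danuta) there are 4 shares of (1/2)/4 = 1/8 each.
Living: Oleg and Mieczyslaw — each takes 1/8.
Deceased: Kazimierz and Danuta. Their combined 1/4 is pooled and carried to generation 3.
At generation 3 (Ireneusz, Stanislawa, Bogdan) there are 3 shares of (1/4)/3 = 1/12 each.
Living: Ireneusz, Stanislawa, and Bogdan — each takes 1/12.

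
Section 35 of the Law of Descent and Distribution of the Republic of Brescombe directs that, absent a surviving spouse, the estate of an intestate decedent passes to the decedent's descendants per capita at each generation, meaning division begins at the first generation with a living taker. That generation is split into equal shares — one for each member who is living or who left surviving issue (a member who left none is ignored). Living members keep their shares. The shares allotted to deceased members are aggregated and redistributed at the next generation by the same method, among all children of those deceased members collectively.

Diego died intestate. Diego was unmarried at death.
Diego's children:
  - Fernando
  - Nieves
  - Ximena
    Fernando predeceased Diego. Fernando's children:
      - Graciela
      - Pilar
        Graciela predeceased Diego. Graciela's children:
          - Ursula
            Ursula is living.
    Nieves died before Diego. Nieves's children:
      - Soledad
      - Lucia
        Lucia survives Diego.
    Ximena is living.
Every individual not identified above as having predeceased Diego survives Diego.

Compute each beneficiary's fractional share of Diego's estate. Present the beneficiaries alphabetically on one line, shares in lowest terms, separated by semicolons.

Lucia 1/6; Pilar 1/6; Soledad 1/6; Ursula 1/6; Ximena 1/3

There is no surviving spouse, so the entire estate passes to Diego's descendants per capita at each generation.
At generation 1 (Fernando, Nieves, Ximena) there are 3 shares of (1)/3 = 1/3 each.
Living: Ximena — each takes 1/3.
Deceased: Fernando and Nieves. Their combined 2/3 is pooled and carried to generation 2.
At generation 2 (Graciela, Pilar, Soledad, Lucia) there are 4 shares of (2/3)/4 = 1/6 each.
Living: Pilar, Soledad, and Lucia — each takes 1/6.
Deceased: Graciela. That 1/6 share is carried to generation 3.
At generation 3 (Ursula) there are 1 shares of (1/6)/1 = 1/6 each.
Living: Ursula — each takes 1/6.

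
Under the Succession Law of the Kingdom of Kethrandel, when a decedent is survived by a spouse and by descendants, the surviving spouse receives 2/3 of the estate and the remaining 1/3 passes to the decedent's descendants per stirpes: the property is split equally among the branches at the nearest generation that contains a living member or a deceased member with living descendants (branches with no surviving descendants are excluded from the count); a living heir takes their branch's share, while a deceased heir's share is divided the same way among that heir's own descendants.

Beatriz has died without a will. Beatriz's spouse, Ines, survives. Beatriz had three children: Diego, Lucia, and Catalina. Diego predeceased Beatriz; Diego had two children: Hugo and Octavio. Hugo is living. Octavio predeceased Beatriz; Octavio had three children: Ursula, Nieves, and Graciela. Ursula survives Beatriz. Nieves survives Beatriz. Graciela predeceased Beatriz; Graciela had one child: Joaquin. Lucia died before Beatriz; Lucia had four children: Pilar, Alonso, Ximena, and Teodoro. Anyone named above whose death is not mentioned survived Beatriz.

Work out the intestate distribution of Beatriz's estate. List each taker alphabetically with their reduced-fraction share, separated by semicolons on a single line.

Ines, as surviving spouse, takes 2/3.
The remaining 1/3 passes to Beatriz's descendants per stirpes.
The 1/3 is divided into 3 equal shares of 1/9 among Diego, Lucia, Catalina.
Diego predeceased; the 1/9 allotted to Diego's branch passes to Diego's issue by representation.
The 1/9 is divided into 2 equal shares of 1/18 among Hugo, Octavio.
Hugo is living and takes 1/18.
Octavio predeceased; the 1/18 allotted to Octavio's branch passes to Octavio's issue by representation.
The 1/18 is divided into 3 equal shares of 1/54 among Ursula, Nieves, Graciela.
Ursula is living and takes 1/54.
Nieves is living and takes 1/54.
Graciela predeceased; the 1/54 allotted to Graciela's branch passes to Graciela's issue by representation.
Joaquin is the sole taker at this level and receives the full 1/54.
Lucia predeceased; the 1/9 allotted to Lucia's branch passes to Lucia's issue by representation.
The 1/9 is divided into 4 equal shares of 1/36 among Pilar, Alonso, Ximena, Teodoro.
Pilar is living and takes 1/36.
Alonso is living and takes 1/36.
Ximena is living and takes 1/36.
Teodoro is living and takes 1/36.
Catalina is living and takes 1/9.

Alonso 1/36; Catalina 1/9; Hugo 1/18; Ines 2/3; Joaquin 1/54; Nieves 1/54; Pilar 1/36; Teodoro 1/36; Ursula 1/54; Ximena 1/36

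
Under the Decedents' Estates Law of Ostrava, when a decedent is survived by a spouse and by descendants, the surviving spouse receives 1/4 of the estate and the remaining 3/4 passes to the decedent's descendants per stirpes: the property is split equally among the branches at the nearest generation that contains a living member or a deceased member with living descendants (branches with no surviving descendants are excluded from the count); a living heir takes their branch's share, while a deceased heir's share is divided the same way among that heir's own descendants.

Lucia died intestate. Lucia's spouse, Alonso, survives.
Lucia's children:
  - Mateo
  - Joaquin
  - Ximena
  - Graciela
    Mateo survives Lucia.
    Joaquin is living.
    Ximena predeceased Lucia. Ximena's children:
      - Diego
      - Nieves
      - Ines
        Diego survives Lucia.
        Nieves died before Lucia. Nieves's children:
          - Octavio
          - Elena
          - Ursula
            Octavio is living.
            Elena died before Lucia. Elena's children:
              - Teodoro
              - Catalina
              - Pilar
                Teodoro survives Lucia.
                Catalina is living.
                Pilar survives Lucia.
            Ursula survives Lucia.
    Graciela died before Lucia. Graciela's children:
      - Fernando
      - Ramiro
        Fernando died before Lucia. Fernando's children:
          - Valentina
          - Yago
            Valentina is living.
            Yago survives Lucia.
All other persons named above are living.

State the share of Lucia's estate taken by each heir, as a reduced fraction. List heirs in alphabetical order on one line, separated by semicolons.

Alonso 1/4; Catalina 1/144; Diego 1/16; Ines 1/16; Joaquin 3/16; Mateo 3/16; Octavio 1/48; Pilar 1/144; Ramiro 3/32; Teodoro 1/144; Ursula 1/48; Valentina 3/64; Yago 3/64

Alonso, as surviving spouse, takes 1/4.
The remaining 3/4 passes to Lucia's descendants per stirpes.
The 3/4 is divided into 4 equal shares of 3/16 among Mateo, Joaquin, Ximena, Graciela.
Mateo is living and takes 3/16.
Joaquin is living and takes 3/16.
Ximena predeceased; the 3/16 allotted to Ximena's branch passes to Ximena's issue by representation.
The 3/16 is divided into 3 equal shares of 1/16 among Diego, Nieves, Ines.
Diego is living and takes 1/16.
Nieves predeceased; the 1/16 allotted to Nieves's branch passes to Nieves's issue by representation.
The 1/16 is divided into 3 equal shares of 1/48 among Octavio, Elena, Ursula.
Octavio is living and takes 1/48.
Elena predeceased; the 1/48 allotted to Elena's branch passes to Elena's issue by representation.
The 1/48 is divided into 3 equal shares of 1/144 among Teodoro, Catalina, Pilar.
Teodoro is living and takes 1/144.
Catalina is living and takes 1/144.
Pilar is living and takes 1/144.
Ursula is living and takes 1/48.
Ines is living and takes 1/16.
Graciela predeceased; the 3/16 allotted to Graciela's branch passes to Graciela's issue by representation.
The 3/16 is divided into 2 equal shares of 3/32 among Fernando, Ramiro.
Fernando predeceased; the 3/32 allotted to Fernando's branch passes to Fernando's issue by representation.
The 3/32 is divided into 2 equal shares of 3/64 among Valentina, Yago.
Valentina is living and takes 3/64.
Yago is living and takes 3/64.
Ramiro is living and takes 3/32.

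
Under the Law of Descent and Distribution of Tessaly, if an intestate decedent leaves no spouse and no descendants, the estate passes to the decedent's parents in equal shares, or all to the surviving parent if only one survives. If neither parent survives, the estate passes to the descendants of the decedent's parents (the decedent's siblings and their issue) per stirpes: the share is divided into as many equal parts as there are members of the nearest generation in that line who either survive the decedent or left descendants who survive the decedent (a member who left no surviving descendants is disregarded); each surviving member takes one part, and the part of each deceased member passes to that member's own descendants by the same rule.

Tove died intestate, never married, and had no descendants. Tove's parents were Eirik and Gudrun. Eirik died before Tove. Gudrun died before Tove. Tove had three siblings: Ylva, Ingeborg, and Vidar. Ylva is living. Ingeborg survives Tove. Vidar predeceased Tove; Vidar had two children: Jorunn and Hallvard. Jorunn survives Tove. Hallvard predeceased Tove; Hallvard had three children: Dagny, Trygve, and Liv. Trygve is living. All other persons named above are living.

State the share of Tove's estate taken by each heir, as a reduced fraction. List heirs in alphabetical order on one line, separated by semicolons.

Dagny 1/18; Ingeborg 1/3; Jorunn 1/6; Liv 1/18; Trygve 1/18; Ylva 1/3

Neither parent survives and there are no descendants, so the estate passes to Tove's siblings and their issue per stirpes.
The estate is divided into 3 equal shares of 1/3 among Ylva, Ingeborg, Vidar.
Ylva is living and takes 1/3.
Ingeborg is living and takes 1/3.
Vidar predeceased; the 1/3 allotted to Vidar's branch passes to Vidar's issue by representation.
The 1/3 is divided into 2 equal shares of 1/6 among Jorunn, Hallvard.
Jorunn is living and takes 1/6.
Hallvard predeceased; the 1/6 allotted to Hallvard's branch passes to Hallvard's issue by representation.
The 1/6 is divided into 3 equal shares of 1/18 among Dagny, Trygve, Liv.
Dagny is living and takes 1/18.
Trygve is living and takes 1/18.
Liv is living and takes 1/18.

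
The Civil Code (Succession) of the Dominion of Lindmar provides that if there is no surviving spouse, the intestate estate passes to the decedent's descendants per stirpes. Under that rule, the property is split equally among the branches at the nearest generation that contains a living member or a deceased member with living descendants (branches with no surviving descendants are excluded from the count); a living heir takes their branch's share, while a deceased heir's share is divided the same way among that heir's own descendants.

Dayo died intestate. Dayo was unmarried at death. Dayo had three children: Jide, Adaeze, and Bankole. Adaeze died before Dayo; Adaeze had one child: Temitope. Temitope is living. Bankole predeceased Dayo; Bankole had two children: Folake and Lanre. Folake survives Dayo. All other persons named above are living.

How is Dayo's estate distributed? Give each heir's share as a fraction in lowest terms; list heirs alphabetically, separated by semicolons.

There is no surviving spouse, so the entire estate passes to Dayo's descendants per stirpes.
The estate is divided into 3 equal shares of 1/3 among Jide, Adaeze, Bankole.
Jide is living and takes 1/3.
Adaeze predeceased; the 1/3 allotted to Adaeze's branch passes to Adaeze's issue by representation.
Temitope is the sole taker at this level and receives the full 1/3.
Bankole predeceased; the 1/3 allotted to Bankole's branch passes to Bankole's issue by representation.
The 1/3 is divided into 2 equal shares of 1/6 among Folake, Lanre.
Folake is living and takes 1/6.
Lanre is living and takes 1/6.

Folake 1/6; Jide 1/3; Lanre 1/6; Temitope 1/3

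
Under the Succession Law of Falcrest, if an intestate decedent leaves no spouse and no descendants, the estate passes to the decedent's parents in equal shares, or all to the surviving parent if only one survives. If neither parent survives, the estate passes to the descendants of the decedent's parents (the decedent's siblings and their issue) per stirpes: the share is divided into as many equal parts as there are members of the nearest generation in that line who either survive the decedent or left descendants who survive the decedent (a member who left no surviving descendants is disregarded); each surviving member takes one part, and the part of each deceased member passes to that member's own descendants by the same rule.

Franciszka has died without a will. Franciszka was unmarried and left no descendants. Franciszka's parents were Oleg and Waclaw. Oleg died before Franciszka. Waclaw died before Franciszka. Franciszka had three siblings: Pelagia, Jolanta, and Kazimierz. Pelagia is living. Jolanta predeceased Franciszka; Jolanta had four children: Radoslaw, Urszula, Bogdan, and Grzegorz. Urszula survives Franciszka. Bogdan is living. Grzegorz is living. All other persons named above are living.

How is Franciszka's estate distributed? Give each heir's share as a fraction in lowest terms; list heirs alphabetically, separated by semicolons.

Bogdan 1/12; Grzegorz 1/12; Kazimierz 1/3; Pelagia 1/3; Radoslaw 1/12; Urszula 1/12

Neither parent survives and there are no descendants, so the estate passes to Franciszka's siblings and their issue per stirpes.
The estate is divided into 3 equal shares of 1/3 among Pelagia, Jolanta, Kazimierz.
Pelagia is living and takes 1/3.
Jolanta predeceased; the 1/3 allotted to Jolanta's branch passes to Jolanta's issue by representation.
The 1/3 is divided into 4 equal shares of 1/12 among Radoslaw, Urszula, Bogdan, Grzegorz.
Radoslaw is living and takes 1/12.
Urszula is living and takes 1/12.
Bogdan is living and takes 1/12.
Grzegorz is living and takes 1/12.
Kazimierz is living and takes 1/3.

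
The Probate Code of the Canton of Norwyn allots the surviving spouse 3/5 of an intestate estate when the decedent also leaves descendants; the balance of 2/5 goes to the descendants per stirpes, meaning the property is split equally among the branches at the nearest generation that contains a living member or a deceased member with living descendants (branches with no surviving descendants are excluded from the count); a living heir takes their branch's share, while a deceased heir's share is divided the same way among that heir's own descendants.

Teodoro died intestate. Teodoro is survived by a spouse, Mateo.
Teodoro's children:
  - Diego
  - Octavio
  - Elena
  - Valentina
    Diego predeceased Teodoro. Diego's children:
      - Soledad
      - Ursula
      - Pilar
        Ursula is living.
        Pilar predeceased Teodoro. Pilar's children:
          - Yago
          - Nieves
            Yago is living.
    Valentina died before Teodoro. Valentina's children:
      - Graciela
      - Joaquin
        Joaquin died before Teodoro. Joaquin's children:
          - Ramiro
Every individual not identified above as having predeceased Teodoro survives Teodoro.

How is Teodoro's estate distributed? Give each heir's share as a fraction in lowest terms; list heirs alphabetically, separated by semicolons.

Mateo, as surviving spouse, takes 3/5.
The remaining 2/5 passes to Teodoro's descendants per stirpes.
The 2/5 is divided into 4 equal shares of 1/10 among Diego, Octavio, Elena, Valentina.
Diego predeceased; the 1/10 allotted to Diego's branch passes to Diego's issue by representation.
The 1/10 is divided into 3 equal shares of 1/30 among Soledad, Ursula, Pilar.
Soledad is living and takes 1/30.
Ursula is living and takes 1/30.
Pilar predeceased; the 1/30 allotted to Pilar's branch passes to Pilar's issue by representation.
The 1/30 is divided into 2 equal shares of 1/60 among Yago, Nieves.
Yago is living and takes 1/60.
Nieves is living and takes 1/60.
Octavio is living and takes 1/10.
Elena is living and takes 1/10.
Valentina predeceased; the 1/10 allotted to Valentina's branch passes to Valentina's issue by representation.
The 1/10 is divided into 2 equal shares of 1/20 among Graciela, Joaquin.
Graciela is living and takes 1/20.
Joaquin predeceased; the 1/20 allotted to Joaquin's branch passes to Joaquin's issue by representation.
Ramiro is the sole taker at this level and receives the full 1/20.

Elena 1/10; Graciela 1/20; Mateo 3/5; Nieves 1/60; Octavio 1/10; Ramiro 1/20; Soledad 1/30; Ursula 1/30; Yago 1/60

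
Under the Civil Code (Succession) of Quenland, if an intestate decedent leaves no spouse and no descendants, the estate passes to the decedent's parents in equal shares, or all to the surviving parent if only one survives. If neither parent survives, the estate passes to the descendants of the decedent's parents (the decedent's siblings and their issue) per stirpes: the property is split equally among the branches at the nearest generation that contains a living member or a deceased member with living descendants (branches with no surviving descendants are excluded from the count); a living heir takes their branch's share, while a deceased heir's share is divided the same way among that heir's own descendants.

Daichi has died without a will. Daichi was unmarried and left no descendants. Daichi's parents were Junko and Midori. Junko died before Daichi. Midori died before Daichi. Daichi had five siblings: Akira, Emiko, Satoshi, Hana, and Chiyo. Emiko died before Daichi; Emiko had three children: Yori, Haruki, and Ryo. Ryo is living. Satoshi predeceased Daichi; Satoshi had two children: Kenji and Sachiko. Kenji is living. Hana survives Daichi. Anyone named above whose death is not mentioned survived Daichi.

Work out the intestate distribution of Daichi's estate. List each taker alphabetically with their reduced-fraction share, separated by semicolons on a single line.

Akira 1/5; Chiyo 1/5; Hana 1/5; Haruki 1/15; Kenji 1/10; Ryo 1/15; Sachiko 1/10; Yori 1/15

Neither parent survives and there are no descendants, so the estate passes to Daichi's siblings and their issue per stirpes.
The estate is divided into 5 equal shares of 1/5 among Akira, Emiko, Satoshi, Hana, Chiyo.
Akira is living and takes 1/5.
Emiko predeceased; the 1/5 allotted to Emiko's branch passes to Emiko's issue by representation.
The 1/5 is divided into 3 equal shares of 1/15 among Yori, Haruki, Ryo.
Yori is living and takes 1/15.
Haruki is living and takes 1/15.
Ryo is living and takes 1/15.
Satoshi predeceased; the 1/5 allotted to Satoshi's branch passes to Satoshi's issue by representation.
The 1/5 is divided into 2 equal shares of 1/10 among Kenji, Sachiko.
Kenji is living and takes 1/10.
Sachiko is living and takes 1/10.
Hana is living and takes 1/5.
Chiyo is living and takes 1/5.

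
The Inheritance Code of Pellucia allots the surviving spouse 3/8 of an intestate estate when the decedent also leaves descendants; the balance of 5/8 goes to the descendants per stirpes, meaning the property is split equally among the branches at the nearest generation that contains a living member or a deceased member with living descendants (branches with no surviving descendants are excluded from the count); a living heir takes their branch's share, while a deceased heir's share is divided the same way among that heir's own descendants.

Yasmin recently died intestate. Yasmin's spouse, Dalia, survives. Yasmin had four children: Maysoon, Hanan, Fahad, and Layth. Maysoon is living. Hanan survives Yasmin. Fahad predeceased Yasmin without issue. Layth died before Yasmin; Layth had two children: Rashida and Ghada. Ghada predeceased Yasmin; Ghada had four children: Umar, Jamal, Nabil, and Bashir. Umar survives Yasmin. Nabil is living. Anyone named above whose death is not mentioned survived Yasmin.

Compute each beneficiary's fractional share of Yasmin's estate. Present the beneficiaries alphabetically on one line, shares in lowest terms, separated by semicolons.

Bashir 5/192; Dalia 3/8; Hanan 5/24; Jamal 5/192; Maysoon 5/24; Nabil 5/192; Rashida 5/48; Umar 5/192

Dalia, as surviving spouse, takes 3/8.
The remaining 5/8 passes to Yasmin's descendants per stirpes.
Fahad left no surviving issue, so that branch lapses and is disregarded.
The 5/8 is divided into 3 equal shares of 5/24 among Maysoon, Hanan, Layth.
Maysoon is living and takes 5/24.
Hanan is living and takes 5/24.
Layth predeceased; the 5/24 allotted to Layth's branch passes to Layth's issue by representation.
The 5/24 is divided into 2 equal shares of 5/48 among Rashida, Ghada.
Rashida is living and takes 5/48.
Ghada predeceased; the 5/48 allotted to Ghada's branch passes to Ghada's issue by representation.
The 5/48 is divided into 4 equal shares of 5/192 among Umar, Jamal, Nabil, Bashir.
Umar is living and takes 5/192.
Jamal is living and takes 5/192.
Nabil is living and takes 5/192.
Bashir is living and takes 5/192.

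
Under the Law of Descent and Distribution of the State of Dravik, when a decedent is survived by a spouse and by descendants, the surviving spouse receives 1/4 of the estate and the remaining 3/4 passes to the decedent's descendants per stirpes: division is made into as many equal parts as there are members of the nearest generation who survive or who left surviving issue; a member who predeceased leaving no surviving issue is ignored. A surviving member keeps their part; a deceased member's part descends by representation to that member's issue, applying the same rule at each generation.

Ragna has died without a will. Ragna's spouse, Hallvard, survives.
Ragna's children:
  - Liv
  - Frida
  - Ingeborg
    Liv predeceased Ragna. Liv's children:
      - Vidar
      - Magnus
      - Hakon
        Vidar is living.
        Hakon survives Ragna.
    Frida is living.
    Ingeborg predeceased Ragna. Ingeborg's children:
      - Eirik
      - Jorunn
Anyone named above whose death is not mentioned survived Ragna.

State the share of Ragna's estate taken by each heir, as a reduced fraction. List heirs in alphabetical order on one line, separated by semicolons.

Hallvard, as surviving spouse, takes 1/4.
The remaining 3/4 passes to Ragna's descendants per stirpes.
The 3/4 is divided into 3 equal shares of 1/4 among Liv, Frida, Ingeborg.
Liv predeceased; the 1/4 allotted to Liv's branch passes to Liv's issue by representation.
The 1/4 is divided into 3 equal shares of 1/12 among Vidar, Magnus, Hakon.
Vidar is living and takes 1/12.
Magnus is living and takes 1/12.
Hakon is living and takes 1/12.
Frida is living and takes 1/4.
Ingeborg predeceased; the 1/4 allotted to Ingeborg's branch passes to Ingeborg's issue by representation.
The 1/4 is divided into 2 equal shares of 1/8 among Eirik, Jorunn.
Eirik is living and takes 1/8.
Jorunn is living and takes 1/8.

Eirik 1/8; Frida 1/4; Hakon 1/12; Hallvard 1/4; Jorunn 1/8; Magnus 1/12; Vidar 1/12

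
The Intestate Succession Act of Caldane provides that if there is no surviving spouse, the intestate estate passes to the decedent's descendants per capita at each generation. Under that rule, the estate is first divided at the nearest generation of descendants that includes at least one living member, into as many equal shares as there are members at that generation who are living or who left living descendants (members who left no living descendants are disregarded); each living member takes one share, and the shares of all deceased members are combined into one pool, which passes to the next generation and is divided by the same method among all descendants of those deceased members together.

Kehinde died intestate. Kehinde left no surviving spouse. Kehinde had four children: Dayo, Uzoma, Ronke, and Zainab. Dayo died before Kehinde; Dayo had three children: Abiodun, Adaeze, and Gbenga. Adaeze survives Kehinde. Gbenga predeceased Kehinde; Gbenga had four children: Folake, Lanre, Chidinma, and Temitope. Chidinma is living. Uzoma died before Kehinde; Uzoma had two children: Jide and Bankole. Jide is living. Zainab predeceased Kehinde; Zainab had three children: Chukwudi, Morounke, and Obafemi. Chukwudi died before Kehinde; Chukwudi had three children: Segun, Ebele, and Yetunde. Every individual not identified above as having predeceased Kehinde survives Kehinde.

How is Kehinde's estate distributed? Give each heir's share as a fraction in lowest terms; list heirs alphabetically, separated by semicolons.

There is no surviving spouse, so the entire estate passes to Kehinde's descendants per capita at each generation.
At generation 1 (Dayo, Uzoma, Ronke, Zainab) there are 4 shares of (1)/4 = 1/4 each.
Living: Ronke — each takes 1/4.
Deceased: Dayo, Uzoma, and Zainab. Their combined 3/4 is pooled and carried to generation 2.
At generation 2 (Abiodun, Adaeze, Gbenga, Jide, Bankole, Chukwudi, Morounke, Obafemi) there are 8 shares of (3/4)/8 = 3/32 each.
Living: Abiodun, Adaeze, Jide, Bankole, Morounke, and Obafemi — each takes 3/32.
Deceased: Gbenga and Chukwudi. Their combined 3/16 is pooled and carried to generation 3.
At generation 3 (Folake, Lanre, Chidinma, Temitope, Segun, Ebele, Yetunde) there are 7 shares of (3/16)/7 = 3/112 each.
Living: Folake, Lanre, Chidinma, Temitope, Segun, Ebele, and Yetunde — each takes 3/112.

Abiodun 3/32; Adaeze 3/32; Bankole 3/32; Chidinma 3/112; Ebele 3/112; Folake 3/112; Jide 3/32; Lanre 3/112; Morounke 3/32; Obafemi 3/32; Ronke 1/4; Segun 3/112; Temitope 3/112; Yetunde 3/112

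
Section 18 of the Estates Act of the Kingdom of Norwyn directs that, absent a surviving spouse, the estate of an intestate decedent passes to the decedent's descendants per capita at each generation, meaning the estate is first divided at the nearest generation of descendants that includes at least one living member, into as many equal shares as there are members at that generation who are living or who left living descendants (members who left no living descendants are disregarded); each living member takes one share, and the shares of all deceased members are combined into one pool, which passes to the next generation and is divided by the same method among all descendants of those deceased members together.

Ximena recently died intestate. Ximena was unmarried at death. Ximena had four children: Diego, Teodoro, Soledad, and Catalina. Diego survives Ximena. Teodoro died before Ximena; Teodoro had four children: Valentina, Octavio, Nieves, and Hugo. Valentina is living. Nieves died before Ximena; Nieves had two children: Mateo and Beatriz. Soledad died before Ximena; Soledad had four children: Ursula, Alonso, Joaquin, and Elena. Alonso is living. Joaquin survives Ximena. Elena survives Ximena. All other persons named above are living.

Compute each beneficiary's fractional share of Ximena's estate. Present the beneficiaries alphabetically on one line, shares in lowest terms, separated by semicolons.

There is no surviving spouse, so the entire estate passes to Ximena's descendants per capita at each generation.
At generation 1 (Diego, Teodoro, Soledad, Catalina) there are 4 shares of (1)/4 = 1/4 each.
Living: Diego and Catalina — each takes 1/4.
Deceased: Teodoro and Soledad. Their combined 1/2 is pooled and carried to generation 2.
At generation 2 (Valentina, Octavio, Nieves, Hugo, Ursula, Alonso, Joaquin, Elena) there are 8 shares of (1/2)/8 = 1/16 each.
Living: Valentina, Octavio, Hugo, Ursula, Alonso, Joaquin, and Elena — each takes 1/16.
Deceased: Nieves. That 1/16 share is carried to generation 3.
At generation 3 (Mateo, Beatriz) there are 2 shares of (1/16)/2 = 1/32 each.
Living: Mateo and Beatriz — each takes 1/32.

Alonso 1/16; Beatriz 1/32; Catalina 1/4; Diego 1/4; Elena 1/16; Hugo 1/16; Joaquin 1/16; Mateo 1/32; Octavio 1/16; Ursula 1/16; Valentina 1/16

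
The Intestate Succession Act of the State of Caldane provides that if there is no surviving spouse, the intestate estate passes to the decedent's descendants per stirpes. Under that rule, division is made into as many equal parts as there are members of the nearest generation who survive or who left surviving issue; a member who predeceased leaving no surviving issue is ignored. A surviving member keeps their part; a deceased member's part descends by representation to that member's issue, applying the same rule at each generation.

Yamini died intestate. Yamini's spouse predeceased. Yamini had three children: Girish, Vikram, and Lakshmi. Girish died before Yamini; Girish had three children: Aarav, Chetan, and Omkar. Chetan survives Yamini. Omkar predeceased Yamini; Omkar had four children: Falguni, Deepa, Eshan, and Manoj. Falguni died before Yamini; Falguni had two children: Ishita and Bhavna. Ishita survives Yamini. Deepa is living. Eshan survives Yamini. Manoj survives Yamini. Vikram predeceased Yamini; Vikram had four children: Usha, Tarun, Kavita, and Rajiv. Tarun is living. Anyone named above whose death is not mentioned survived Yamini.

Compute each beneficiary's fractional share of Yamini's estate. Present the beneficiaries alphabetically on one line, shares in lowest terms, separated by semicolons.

There is no surviving spouse, so the entire estate passes to Yamini's descendants per stirpes.
The estate is divided into 3 equal shares of 1/3 among Girish, Vikram, Lakshmi.
Girish predeceased; the 1/3 allotted to Girish's branch passes to Girish's issue by representation.
The 1/3 is divided into 3 equal shares of 1/9 among Aarav, Chetan, Omkar.
Aarav is living and takes 1/9.
Chetan is living and takes 1/9.
Omkar predeceased; the 1/9 allotted to Omkar's branch passes to Omkar's issue by representation.
The 1/9 is divided into 4 equal shares of 1/36 among Falguni, Deepa, Eshan, Manoj.
Falguni predeceased; the 1/36 allotted to Falguni's branch passes to Falguni's issue by representation.
The 1/36 is divided into 2 equal shares of 1/72 among Ishita, Bhavna.
Ishita is living and takes 1/72.
Bhavna is living and takes 1/72.
Deepa is living and takes 1/36.
Eshan is living and takes 1/36.
Manoj is living and takes 1/36.
Vikram predeceased; the 1/3 allotted to Vikram's branch passes to Vikram's issue by representation.
The 1/3 is divided into 4 equal shares of 1/12 among Usha, Tarun, Kavita, Rajiv.
Usha is living and takes 1/12.
Tarun is living and takes 1/12.
Kavita is living and takes 1/12.
Rajiv is living and takes 1/12.
Lakshmi is living and takes 1/3.

Aarav 1/9; Bhavna 1/72; Chetan 1/9; Deepa 1/36; Eshan 1/36; Ishita 1/72; Kavita 1/12; Lakshmi 1/3; Manoj 1/36; Rajiv 1/12; Tarun 1/12; Usha 1/12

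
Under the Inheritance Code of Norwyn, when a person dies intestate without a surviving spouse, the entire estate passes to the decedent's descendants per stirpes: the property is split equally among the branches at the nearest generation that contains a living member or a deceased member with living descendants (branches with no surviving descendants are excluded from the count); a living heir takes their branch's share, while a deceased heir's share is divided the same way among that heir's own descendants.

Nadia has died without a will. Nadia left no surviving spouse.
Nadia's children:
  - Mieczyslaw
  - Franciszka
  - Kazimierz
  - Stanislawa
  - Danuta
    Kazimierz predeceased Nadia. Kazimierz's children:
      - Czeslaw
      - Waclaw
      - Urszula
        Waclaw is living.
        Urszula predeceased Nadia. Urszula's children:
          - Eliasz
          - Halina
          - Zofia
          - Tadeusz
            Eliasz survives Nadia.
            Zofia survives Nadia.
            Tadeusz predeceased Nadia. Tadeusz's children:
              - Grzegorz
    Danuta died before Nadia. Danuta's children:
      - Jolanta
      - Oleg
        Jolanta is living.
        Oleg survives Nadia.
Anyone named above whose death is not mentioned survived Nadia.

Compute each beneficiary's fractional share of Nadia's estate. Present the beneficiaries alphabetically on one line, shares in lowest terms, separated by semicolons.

There is no surviving spouse, so the entire estate passes to Nadia's descendants per stirpes.
The estate is divided into 5 equal shares of 1/5 among Mieczyslaw, Franciszka, Kazimierz, Stanislawa, Danuta.
Mieczyslaw is living and takes 1/5.
Franciszka is living and takes 1/5.
Kazimierz predeceased; the 1/5 allotted to Kazimierz's branch passes to Kazimierz's issue by representation.
The 1/5 is divided into 3 equal shares of 1/15 among Czeslaw, Waclaw, Urszula.
Czeslaw is living and takes 1/15.
Waclaw is living and takes 1/15.
Urszula predeceased; the 1/15 allotted to Urszula's branch passes to Urszula's issue by representation.
The 1/15 is divided into 4 equal shares of 1/60 among Eliasz, Halina, Zofia, Tadeusz.
Eliasz is living and takes 1/60.
Halina is living and takes 1/60.
Zofia is living and takes 1/60.
Tadeusz predeceased; the 1/60 allotted to Tadeusz's branch passes to Tadeusz's issue by representation.
Grzegorz is the sole taker at this level and receives the full 1/60.
Stanislawa is living and takes 1/5.
Danuta predeceased; the 1/5 allotted to Danuta's branch passes to Danuta's issue by representation.
The 1/5 is divided into 2 equal shares of 1/10 among Jolanta, Oleg.
Jolanta is living and takes 1/10.
Oleg is living and takes 1/10.

Czeslaw 1/15; Eliasz 1/60; Franciszka 1/5; Grzegorz 1/60; Halina 1/60; Jolanta 1/10; Mieczyslaw 1/5; Oleg 1/10; Stanislawa 1/5; Waclaw 1/15; Zofia 1/60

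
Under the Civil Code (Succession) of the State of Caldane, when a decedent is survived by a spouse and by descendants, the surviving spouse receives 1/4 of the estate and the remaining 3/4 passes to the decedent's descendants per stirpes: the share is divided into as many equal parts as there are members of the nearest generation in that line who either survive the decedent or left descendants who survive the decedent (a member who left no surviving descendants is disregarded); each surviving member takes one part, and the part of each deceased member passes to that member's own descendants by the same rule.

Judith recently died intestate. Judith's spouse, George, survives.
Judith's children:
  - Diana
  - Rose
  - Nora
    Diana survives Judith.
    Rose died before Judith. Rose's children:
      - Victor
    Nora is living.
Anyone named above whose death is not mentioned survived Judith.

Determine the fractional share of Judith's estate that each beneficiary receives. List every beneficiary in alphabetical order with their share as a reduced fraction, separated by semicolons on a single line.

Diana 1/4; George 1/4; Nora 1/4; Victor 1/4

George, as surviving spouse, takes 1/4.
The remaining 3/4 passes to Judith's descendants per stirpes.
The 3/4 is divided into 3 equal shares of 1/4 among Diana, Rose, Nora.
Diana is living and takes 1/4.
Rose predeceased; the 1/4 allotted to Rose's branch passes to Rose's issue by representation.
Victor is the sole taker at this level and receives the full 1/4.
Nora is living and takes 1/4.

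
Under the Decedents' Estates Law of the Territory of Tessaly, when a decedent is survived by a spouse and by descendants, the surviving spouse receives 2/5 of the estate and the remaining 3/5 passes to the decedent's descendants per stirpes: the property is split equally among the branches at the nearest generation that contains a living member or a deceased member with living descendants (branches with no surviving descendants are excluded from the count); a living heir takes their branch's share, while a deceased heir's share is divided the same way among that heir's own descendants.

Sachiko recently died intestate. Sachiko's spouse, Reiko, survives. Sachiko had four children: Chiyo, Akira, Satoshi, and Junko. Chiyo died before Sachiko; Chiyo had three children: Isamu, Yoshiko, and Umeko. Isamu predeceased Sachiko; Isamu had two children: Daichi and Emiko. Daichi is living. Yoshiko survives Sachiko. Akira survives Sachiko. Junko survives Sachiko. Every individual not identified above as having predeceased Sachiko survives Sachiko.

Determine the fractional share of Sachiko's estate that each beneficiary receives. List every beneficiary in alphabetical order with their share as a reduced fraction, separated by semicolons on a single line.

Reiko, as surviving spouse, takes 2/5.
The remaining 3/5 passes to Sachiko's descendants per stirpes.
The 3/5 is divided into 4 equal shares of 3/20 among Chiyo, Akira, Satoshi, Junko.
Chiyo predeceased; the 3/20 allotted to Chiyo's branch passes to Chiyo's issue by representation.
The 3/20 is divided into 3 equal shares of 1/20 among Isamu, Yoshiko, Umeko.
Isamu predeceased; the 1/20 allotted to Isamu's branch passes to Isamu's issue by representation.
The 1/20 is divided into 2 equal shares of 1/40 among Daichi, Emiko.
Daichi is living and takes 1/40.
Emiko is living and takes 1/40.
Yoshiko is living and takes 1/20.
Umeko is living and takes 1/20.
Akira is living and takes 3/20.
Satoshi is living and takes 3/20.
Junko is living and takes 3/20.

Akira 3/20; Daichi 1/40; Emiko 1/40; Junko 3/20; Reiko 2/5; Satoshi 3/20; Umeko 1/20; Yoshiko 1/20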